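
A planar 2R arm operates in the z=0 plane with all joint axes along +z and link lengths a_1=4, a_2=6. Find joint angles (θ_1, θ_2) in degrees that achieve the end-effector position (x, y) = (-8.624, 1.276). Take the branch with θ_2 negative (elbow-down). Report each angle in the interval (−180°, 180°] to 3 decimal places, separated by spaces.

-151.831 -59.998

cos θ_2 = (76.0016−4²−6²)/(2·4·6) = 0.5000; θ_2 = -59.9979° (elbow-down)
β = atan2(1.2760,-8.6240) = 171.5836°; ψ = atan2(-5.1960,7.0002) = -36.5854°
θ_1 = β − ψ = 208.1691°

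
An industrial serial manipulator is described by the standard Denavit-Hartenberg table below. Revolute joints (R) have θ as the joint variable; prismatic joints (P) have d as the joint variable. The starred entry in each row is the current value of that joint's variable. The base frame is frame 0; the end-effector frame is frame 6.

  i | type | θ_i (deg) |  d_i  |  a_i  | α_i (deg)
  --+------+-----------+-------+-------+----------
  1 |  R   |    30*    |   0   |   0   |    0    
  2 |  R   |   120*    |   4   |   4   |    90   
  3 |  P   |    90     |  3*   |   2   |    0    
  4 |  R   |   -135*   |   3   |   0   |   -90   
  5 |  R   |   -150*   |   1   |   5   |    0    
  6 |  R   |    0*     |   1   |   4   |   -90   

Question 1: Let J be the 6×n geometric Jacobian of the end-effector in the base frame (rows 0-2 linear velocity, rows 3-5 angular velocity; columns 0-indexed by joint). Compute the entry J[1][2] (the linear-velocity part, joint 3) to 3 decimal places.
prismatic axis z_2 = (0.5000,0.8660,0.0000)
J_v[:, 2] = z_2; J_ω[:, 2] = (0,0,0)
entry J[1][2] = 0.8660

0.866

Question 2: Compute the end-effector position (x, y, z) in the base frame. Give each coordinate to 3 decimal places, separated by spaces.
5.334 9.045 12.926

after link 1: o_1 = (0.0000, 0.0000, 0.0000)
after link 2: o_2 = (-3.4641, 2.0000, 4.0000)
after link 3: o_3 = (-1.9641, 4.5981, 6.0000)
after link 4: o_4 = (-0.4641, 7.1962, 6.0000)
after link 5: o_5 = (2.8252, 8.1838, 9.7690)
after link 6: o_6 = (5.3341, 9.0447, 12.9256)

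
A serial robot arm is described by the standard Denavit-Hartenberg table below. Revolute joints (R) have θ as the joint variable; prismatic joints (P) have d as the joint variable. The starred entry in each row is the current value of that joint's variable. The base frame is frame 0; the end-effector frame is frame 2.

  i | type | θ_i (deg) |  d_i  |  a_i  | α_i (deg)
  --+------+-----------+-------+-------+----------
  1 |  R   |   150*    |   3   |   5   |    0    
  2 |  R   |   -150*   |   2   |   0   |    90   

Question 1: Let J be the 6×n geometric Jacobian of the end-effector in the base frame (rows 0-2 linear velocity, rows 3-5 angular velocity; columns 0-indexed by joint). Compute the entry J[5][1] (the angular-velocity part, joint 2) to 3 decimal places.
1.000

axis z_1 = (0.0000,0.0000,1.0000); lever o_n−o_1 = (0.0000,0.0000,2.0000)
cross product → J_v[:, 1] = (0.0000,0.0000,0.0000)
J_ω[:, 1] = z_1
entry J[5][1] = 1.0000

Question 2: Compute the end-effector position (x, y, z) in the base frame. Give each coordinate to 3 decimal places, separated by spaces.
after link 1: o_1 = (-4.3301, 2.5000, 3.0000)
after link 2: o_2 = (-4.3301, 2.5000, 5.0000)

-4.330 2.500 5.000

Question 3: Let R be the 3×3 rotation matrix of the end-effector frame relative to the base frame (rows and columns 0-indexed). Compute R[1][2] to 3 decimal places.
End-effector z-axis (col 2 of R) = (0.0000,-1.0000,0.0000)
R[1][2] = -1.0000

-1.000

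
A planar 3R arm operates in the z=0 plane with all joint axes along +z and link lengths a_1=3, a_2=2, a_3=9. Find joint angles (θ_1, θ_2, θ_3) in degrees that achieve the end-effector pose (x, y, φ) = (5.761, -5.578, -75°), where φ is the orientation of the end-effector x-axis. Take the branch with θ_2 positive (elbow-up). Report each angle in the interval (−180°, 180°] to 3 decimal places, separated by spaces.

24.460 45.026 -144.486

wrist centre = target − a_3·(cos φ, sin φ) = (3.4316, 3.1153)
cos θ_2 = (21.4814−3²−2²)/(2·3·2) = 0.7068; θ_2 = 45.0264° (elbow-up)
β = atan2(3.1153,3.4316) = 42.2341°; ψ = atan2(1.4149,4.4136) = 17.7744°
θ_1 = β − ψ = 24.4597°
θ_3 = φ − θ_1 − θ_2 = -144.4861° (wrapped to (-180°,180°])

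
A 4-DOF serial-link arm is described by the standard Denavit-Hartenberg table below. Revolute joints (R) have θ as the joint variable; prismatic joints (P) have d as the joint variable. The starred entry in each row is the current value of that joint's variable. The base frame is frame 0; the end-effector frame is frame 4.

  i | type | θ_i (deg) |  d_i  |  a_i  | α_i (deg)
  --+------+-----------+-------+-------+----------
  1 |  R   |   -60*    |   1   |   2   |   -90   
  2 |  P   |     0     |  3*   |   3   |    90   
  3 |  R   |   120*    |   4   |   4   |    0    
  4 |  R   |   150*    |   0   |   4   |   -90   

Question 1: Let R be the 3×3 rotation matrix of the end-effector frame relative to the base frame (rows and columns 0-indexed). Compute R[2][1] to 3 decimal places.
-1.000

End-effector y-axis (col 1 of R) = (0.0000,-0.0000,-1.0000)
R[2][1] = -1.0000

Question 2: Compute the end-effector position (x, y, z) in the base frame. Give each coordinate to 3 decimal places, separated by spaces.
3.634 -1.366 5.000

after link 1: o_1 = (1.0000, -1.7321, 1.0000)
after link 2: o_2 = (5.0981, -2.8301, 1.0000)
after link 3: o_3 = (7.0981, 0.6340, 5.0000)
after link 4: o_4 = (3.6340, -1.3660, 5.0000)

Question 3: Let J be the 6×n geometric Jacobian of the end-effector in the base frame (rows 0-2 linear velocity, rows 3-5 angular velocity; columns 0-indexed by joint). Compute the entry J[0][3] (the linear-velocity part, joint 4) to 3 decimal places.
axis z_3 = (0.0000,0.0000,1.0000); lever o_n−o_3 = (-3.4641,-2.0000,0.0000)
cross product → J_v[:, 3] = (2.0000,-3.4641,0.0000)
J_ω[:, 3] = z_3
entry J[0][3] = 2.0000

2.000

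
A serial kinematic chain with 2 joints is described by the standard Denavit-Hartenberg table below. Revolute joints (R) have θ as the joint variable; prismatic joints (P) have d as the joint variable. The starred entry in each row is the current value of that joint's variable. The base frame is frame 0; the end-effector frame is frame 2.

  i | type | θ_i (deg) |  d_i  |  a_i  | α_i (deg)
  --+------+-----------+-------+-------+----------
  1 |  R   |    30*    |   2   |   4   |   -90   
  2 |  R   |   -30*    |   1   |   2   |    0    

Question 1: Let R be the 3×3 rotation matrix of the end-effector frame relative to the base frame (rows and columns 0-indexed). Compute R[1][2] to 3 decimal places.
End-effector z-axis (col 2 of R) = (-0.5000,0.8660,0.0000)
R[1][2] = 0.8660

0.866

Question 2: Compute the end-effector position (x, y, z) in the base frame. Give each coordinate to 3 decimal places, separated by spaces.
after link 1: o_1 = (3.4641, 2.0000, 2.0000)
after link 2: o_2 = (4.4641, 3.7321, 3.0000)

4.464 3.732 3.000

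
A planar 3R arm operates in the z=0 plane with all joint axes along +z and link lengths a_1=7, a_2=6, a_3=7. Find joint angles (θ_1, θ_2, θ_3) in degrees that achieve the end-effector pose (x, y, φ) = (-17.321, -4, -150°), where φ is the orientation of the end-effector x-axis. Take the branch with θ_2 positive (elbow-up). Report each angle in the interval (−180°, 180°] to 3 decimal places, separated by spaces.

155.090 59.991 -5.081

wrist centre = target − a_3·(cos φ, sin φ) = (-11.2588, -0.5000)
cos θ_2 = (127.0111−7²−6²)/(2·7·6) = 0.5001; θ_2 = 59.9913° (elbow-up)
β = atan2(-0.5000,-11.2588) = -177.4572°; ψ = atan2(5.1957,10.0008) = 27.4532°
θ_1 = β − ψ = -204.9103°
θ_3 = φ − θ_1 − θ_2 = -5.0809° (wrapped to (-180°,180°])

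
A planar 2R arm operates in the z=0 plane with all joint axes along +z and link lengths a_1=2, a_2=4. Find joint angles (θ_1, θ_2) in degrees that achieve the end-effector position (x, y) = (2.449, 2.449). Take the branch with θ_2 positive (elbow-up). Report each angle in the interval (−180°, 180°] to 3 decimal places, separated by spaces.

cos θ_2 = (11.9952−2²−4²)/(2·2·4) = -0.5003; θ_2 = 120.0198° (elbow-up)
β = atan2(2.4490,2.4490) = 45.0000°; ψ = atan2(3.4634,-0.0012) = 90.0198°
θ_1 = β − ψ = -45.0198°

-45.020 120.020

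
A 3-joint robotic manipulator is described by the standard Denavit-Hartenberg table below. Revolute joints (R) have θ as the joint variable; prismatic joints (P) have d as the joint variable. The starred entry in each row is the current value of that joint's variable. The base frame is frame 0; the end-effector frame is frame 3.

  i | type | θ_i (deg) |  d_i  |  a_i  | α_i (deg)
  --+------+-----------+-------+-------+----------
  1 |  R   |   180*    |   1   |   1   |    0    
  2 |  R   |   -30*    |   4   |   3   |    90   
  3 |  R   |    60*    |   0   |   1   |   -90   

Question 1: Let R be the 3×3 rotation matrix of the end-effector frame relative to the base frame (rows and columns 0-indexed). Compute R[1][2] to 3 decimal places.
-0.433

End-effector z-axis (col 2 of R) = (0.7500,-0.4330,0.5000)
R[1][2] = -0.4330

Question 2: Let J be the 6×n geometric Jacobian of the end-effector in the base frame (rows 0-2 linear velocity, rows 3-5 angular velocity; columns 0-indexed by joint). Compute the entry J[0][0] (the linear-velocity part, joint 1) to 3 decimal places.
-1.750

axis z_0 = ẑ; lever o_n−o_0 = (-4.0311,1.7500,5.8660)
cross product → J_v[:, 0] = (-1.7500,-4.0311,0.0000)
J_ω[:, 0] = z_0
entry J[0][0] = -1.7500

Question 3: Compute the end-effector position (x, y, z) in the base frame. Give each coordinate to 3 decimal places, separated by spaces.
after link 1: o_1 = (-1.0000, 0.0000, 1.0000)
after link 2: o_2 = (-3.5981, 1.5000, 5.0000)
after link 3: o_3 = (-4.0311, 1.7500, 5.8660)

-4.031 1.750 5.866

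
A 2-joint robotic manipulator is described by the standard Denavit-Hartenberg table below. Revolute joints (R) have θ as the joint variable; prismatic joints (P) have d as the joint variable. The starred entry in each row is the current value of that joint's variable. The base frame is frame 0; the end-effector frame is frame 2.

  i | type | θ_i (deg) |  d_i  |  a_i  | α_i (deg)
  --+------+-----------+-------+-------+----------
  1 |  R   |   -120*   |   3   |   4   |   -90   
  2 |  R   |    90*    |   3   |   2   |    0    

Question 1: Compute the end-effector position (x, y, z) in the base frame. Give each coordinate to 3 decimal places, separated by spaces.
0.598 -4.964 1.000

after link 1: o_1 = (-2.0000, -3.4641, 3.0000)
after link 2: o_2 = (0.5981, -4.9641, 1.0000)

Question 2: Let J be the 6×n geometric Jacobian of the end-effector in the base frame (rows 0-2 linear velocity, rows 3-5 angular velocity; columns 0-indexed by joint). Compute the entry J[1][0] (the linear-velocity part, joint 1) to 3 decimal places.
axis z_0 = ẑ; lever o_n−o_0 = (0.5981,-4.9641,1.0000)
cross product → J_v[:, 0] = (4.9641,0.5981,-0.0000)
J_ω[:, 0] = z_0
entry J[1][0] = 0.5981

0.598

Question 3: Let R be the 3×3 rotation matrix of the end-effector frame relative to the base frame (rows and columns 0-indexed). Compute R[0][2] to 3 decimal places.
0.866

End-effector z-axis (col 2 of R) = (0.8660,-0.5000,0.0000)
R[0][2] = 0.8660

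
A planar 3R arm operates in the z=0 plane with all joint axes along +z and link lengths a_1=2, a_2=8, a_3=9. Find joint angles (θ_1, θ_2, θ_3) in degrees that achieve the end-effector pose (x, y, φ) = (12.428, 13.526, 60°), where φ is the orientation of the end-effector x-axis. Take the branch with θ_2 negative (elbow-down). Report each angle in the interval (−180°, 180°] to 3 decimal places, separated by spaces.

60.018 -30.023 30.005

wrist centre = target − a_3·(cos φ, sin φ) = (7.9280, 5.7318)
cos θ_2 = (95.7064−2²−8²)/(2·2·8) = 0.8658; θ_2 = -30.0230° (elbow-down)
β = atan2(5.7318,7.9280) = 35.8661°; ψ = atan2(-4.0028,8.9266) = -24.1520°
θ_1 = β − ψ = 60.0181°
θ_3 = φ − θ_1 − θ_2 = 30.0049° (wrapped to (-180°,180°])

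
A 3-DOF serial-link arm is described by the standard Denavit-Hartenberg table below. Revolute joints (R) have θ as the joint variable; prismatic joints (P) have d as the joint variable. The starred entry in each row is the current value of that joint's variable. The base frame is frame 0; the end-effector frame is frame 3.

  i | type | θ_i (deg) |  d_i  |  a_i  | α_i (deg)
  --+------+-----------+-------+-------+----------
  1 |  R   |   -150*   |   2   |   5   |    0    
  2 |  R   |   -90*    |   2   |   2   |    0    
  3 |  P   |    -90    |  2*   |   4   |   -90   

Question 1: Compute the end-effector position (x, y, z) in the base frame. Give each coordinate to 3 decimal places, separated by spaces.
after link 1: o_1 = (-4.3301, -2.5000, 2.0000)
after link 2: o_2 = (-5.3301, -0.7679, 4.0000)
after link 3: o_3 = (-1.8660, 1.2321, 6.0000)

-1.866 1.232 6.000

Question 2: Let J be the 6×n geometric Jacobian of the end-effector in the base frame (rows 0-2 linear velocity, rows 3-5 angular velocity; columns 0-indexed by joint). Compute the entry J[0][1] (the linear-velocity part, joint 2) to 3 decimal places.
-3.732

axis z_1 = (0.0000,0.0000,1.0000); lever o_n−o_1 = (2.4641,3.7321,4.0000)
cross product → J_v[:, 1] = (-3.7321,2.4641,0.0000)
J_ω[:, 1] = z_1
entry J[0][1] = -3.7321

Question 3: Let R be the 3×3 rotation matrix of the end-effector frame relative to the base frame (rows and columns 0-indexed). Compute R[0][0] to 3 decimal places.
0.866

End-effector x-axis (col 0 of R) = (0.8660,0.5000,0.0000)
R[0][0] = 0.8660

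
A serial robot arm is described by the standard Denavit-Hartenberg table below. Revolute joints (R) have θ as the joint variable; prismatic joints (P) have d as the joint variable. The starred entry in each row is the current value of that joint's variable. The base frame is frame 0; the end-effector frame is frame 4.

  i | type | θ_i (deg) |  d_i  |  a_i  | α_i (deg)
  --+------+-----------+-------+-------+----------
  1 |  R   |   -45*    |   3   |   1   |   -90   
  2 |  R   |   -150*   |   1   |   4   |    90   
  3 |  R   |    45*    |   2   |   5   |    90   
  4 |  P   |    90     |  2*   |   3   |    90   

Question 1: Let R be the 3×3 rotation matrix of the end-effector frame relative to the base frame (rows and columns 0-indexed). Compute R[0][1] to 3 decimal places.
-0.933

End-effector y-axis (col 1 of R) = (-0.9330,-0.0670,0.3536)
R[0][1] = -0.9330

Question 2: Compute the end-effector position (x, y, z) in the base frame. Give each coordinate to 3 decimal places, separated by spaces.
-4.334 8.748 3.145

after link 1: o_1 = (0.7071, -0.7071, 3.0000)
after link 2: o_2 = (-1.0353, 2.4495, 5.0000)
after link 3: o_3 = (-1.4074, 7.8217, 5.0357)
after link 4: o_4 = (-4.3341, 8.7483, 3.1447)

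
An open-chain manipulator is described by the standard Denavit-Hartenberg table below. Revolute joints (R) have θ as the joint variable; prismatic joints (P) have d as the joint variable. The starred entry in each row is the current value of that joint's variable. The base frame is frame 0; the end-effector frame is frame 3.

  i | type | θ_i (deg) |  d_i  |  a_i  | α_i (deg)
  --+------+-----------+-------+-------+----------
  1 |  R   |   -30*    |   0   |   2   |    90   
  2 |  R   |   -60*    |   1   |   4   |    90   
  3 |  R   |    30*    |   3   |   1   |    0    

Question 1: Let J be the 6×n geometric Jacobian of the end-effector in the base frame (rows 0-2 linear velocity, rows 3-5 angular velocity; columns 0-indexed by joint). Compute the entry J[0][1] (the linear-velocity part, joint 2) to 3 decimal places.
4.949

axis z_1 = (-0.5000,-0.8660,0.0000); lever o_n−o_1 = (-0.8929,-1.2165,-5.7141)
cross product → J_v[:, 1] = (4.9486,-2.8571,-0.1651)
J_ω[:, 1] = z_1
entry J[0][1] = 4.9486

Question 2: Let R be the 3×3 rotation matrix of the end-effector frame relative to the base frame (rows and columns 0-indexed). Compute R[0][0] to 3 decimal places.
End-effector x-axis (col 0 of R) = (0.1250,-0.6495,-0.7500)
R[0][0] = 0.1250

0.125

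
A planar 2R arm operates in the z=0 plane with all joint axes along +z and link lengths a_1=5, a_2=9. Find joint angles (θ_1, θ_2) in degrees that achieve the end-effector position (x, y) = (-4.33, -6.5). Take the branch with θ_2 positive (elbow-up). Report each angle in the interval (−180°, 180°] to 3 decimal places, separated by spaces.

150.000 120.001

cos θ_2 = (60.9989−5²−9²)/(2·5·9) = -0.5000; θ_2 = 120.0008° (elbow-up)
β = atan2(-6.5000,-4.3300) = -123.6697°; ψ = atan2(7.7942,0.4999) = 86.3303°
θ_1 = β − ψ = -210.0000°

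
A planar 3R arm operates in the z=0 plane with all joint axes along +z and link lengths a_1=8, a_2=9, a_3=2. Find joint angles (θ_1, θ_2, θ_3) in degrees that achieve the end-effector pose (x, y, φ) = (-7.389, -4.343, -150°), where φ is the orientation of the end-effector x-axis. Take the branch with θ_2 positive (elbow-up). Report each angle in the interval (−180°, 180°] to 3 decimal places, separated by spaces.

134.999 135.000 -59.998

wrist centre = target − a_3·(cos φ, sin φ) = (-5.6569, -3.3430)
cos θ_2 = (43.1767−8²−9²)/(2·8·9) = -0.7071; θ_2 = 134.9999° (elbow-up)
β = atan2(-3.3430,-5.6569) = -149.4188°; ψ = atan2(6.3640,1.6360) = 75.5826°
θ_1 = β − ψ = -225.0015°
θ_3 = φ − θ_1 − θ_2 = -59.9985° (wrapped to (-180°,180°])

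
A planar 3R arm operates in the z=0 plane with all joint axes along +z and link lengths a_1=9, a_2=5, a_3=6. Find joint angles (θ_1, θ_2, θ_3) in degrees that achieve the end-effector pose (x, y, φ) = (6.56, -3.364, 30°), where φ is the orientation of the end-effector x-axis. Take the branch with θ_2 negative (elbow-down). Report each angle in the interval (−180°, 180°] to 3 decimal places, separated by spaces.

-45.001 -135.000 -149.999

wrist centre = target − a_3·(cos φ, sin φ) = (1.3638, -6.3640)
cos θ_2 = (42.3606−9²−5²)/(2·9·5) = -0.7071; θ_2 = -134.9998° (elbow-down)
β = atan2(-6.3640,1.3638) = -77.9041°; ψ = atan2(-3.5355,5.4645) = -32.9031°
θ_1 = β − ψ = -45.0010°
θ_3 = φ − θ_1 − θ_2 = -149.9991° (wrapped to (-180°,180°])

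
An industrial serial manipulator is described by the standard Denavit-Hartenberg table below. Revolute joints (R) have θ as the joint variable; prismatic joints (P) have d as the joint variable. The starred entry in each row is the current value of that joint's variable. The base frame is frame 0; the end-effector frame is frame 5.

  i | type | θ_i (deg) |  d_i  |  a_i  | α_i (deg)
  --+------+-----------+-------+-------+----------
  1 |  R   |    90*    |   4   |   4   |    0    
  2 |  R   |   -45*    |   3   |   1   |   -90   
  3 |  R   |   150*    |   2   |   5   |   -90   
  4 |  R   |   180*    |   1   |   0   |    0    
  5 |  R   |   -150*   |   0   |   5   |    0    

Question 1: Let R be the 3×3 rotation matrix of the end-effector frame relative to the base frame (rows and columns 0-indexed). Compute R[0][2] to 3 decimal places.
-0.354

End-effector z-axis (col 2 of R) = (-0.3536,-0.3536,0.8660)
R[0][2] = -0.3536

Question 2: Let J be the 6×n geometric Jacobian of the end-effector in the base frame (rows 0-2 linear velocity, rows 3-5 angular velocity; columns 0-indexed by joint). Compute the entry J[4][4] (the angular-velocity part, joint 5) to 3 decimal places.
-0.354

axis z_4 = (-0.3536,-0.3536,0.8660); lever o_n−o_4 = (-0.8839,-4.4194,-2.1651)
cross product → J_v[:, 4] = (4.5928,-1.5309,1.2500)
J_ω[:, 4] = z_4
entry J[4][4] = -0.3536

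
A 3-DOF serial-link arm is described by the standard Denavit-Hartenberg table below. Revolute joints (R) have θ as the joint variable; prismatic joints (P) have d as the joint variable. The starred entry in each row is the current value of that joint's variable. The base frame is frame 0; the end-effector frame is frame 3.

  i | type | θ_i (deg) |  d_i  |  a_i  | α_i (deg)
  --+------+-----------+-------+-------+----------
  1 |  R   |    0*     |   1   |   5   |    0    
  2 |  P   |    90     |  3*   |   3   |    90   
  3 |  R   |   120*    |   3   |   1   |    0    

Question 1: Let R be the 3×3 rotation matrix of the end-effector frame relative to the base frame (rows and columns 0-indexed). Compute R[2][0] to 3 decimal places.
0.866

End-effector x-axis (col 0 of R) = (-0.0000,-0.5000,0.8660)
R[2][0] = 0.8660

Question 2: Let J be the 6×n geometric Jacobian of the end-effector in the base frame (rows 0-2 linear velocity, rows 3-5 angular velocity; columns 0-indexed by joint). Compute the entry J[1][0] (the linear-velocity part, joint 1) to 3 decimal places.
axis z_0 = ẑ; lever o_n−o_0 = (8.0000,2.5000,4.8660)
cross product → J_v[:, 0] = (-2.5000,8.0000,0.0000)
J_ω[:, 0] = z_0
entry J[1][0] = 8.0000

8.000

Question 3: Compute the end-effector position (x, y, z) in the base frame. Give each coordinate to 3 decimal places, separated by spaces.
8.000 2.500 4.866

after link 1: o_1 = (5.0000, 0.0000, 1.0000)
after link 2: o_2 = (5.0000, 3.0000, 4.0000)
after link 3: o_3 = (8.0000, 2.5000, 4.8660)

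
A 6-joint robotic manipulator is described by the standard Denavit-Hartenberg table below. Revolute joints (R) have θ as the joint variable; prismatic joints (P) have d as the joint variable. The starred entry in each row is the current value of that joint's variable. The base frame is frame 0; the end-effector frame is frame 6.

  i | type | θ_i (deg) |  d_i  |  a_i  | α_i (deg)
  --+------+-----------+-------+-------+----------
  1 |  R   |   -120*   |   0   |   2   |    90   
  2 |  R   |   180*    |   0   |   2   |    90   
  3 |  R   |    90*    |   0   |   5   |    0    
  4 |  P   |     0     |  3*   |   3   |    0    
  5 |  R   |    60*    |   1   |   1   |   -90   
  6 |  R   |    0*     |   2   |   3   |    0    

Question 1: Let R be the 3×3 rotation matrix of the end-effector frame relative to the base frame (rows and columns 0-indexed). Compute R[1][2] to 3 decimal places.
End-effector z-axis (col 2 of R) = (0.5000,-0.8660,-0.0000)
R[1][2] = -0.8660

-0.866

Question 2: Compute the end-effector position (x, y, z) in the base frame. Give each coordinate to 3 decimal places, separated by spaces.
-9.392 0.268 4.000

after link 1: o_1 = (-1.0000, -1.7321, 0.0000)
after link 2: o_2 = (0.0000, -0.0000, 0.0000)
after link 3: o_3 = (-4.3301, 2.5000, 0.0000)
after link 4: o_4 = (-6.9282, 4.0000, 3.0000)
after link 5: o_5 = (-7.7942, 3.5000, 4.0000)
after link 6: o_6 = (-9.3923, 0.2679, 4.0000)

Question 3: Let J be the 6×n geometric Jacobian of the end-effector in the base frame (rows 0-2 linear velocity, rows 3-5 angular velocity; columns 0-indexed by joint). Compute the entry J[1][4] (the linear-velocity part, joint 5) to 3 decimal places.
-2.464

axis z_4 = (-0.0000,-0.0000,1.0000); lever o_n−o_4 = (-2.4641,-3.7321,1.0000)
cross product → J_v[:, 4] = (3.7321,-2.4641,-0.0000)
J_ω[:, 4] = z_4
entry J[1][4] = -2.4641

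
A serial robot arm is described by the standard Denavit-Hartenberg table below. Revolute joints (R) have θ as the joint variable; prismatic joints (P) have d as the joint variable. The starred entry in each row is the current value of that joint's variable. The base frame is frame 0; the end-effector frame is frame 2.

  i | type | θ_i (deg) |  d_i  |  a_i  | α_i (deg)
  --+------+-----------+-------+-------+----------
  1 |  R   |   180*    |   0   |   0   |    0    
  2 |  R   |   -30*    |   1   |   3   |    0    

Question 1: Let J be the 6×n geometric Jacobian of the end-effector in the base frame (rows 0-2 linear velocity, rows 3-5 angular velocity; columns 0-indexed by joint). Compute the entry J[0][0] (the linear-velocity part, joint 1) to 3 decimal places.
-1.500

axis z_0 = ẑ; lever o_n−o_0 = (-2.5981,1.5000,1.0000)
cross product → J_v[:, 0] = (-1.5000,-2.5981,0.0000)
J_ω[:, 0] = z_0
entry J[0][0] = -1.5000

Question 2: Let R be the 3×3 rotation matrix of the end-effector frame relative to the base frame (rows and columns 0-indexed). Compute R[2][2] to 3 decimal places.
1.000

End-effector z-axis (col 2 of R) = (0.0000,0.0000,1.0000)
R[2][2] = 1.0000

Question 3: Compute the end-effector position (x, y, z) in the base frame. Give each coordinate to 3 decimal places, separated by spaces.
-2.598 1.500 1.000

after link 1: o_1 = (0.0000, 0.0000, 0.0000)
after link 2: o_2 = (-2.5981, 1.5000, 1.0000)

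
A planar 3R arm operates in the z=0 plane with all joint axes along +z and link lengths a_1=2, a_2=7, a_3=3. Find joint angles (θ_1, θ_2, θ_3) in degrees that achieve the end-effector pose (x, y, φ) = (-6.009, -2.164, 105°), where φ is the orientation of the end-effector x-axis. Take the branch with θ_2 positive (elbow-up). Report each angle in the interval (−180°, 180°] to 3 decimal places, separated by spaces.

149.997 89.998 -134.995

wrist centre = target − a_3·(cos φ, sin φ) = (-5.2325, -5.0618)
cos θ_2 = (53.0011−2²−7²)/(2·2·7) = 0.0000; θ_2 = 89.9978° (elbow-up)
β = atan2(-5.0618,-5.2325) = -135.9504°; ψ = atan2(7.0000,2.0003) = 74.0525°
θ_1 = β − ψ = -210.0029°
θ_3 = φ − θ_1 − θ_2 = -134.9949° (wrapped to (-180°,180°])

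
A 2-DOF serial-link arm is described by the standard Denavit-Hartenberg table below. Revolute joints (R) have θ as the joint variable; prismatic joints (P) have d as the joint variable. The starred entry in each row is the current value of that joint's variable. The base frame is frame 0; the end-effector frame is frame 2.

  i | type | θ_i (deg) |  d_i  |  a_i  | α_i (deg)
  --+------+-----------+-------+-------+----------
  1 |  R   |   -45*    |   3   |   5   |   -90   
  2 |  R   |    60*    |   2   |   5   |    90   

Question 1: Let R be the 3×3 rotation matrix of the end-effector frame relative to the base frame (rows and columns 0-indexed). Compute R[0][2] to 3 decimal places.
0.612

End-effector z-axis (col 2 of R) = (0.6124,-0.6124,0.5000)
R[0][2] = 0.6124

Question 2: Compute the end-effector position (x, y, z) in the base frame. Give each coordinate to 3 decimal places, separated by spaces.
6.718 -3.889 -1.330

after link 1: o_1 = (3.5355, -3.5355, 3.0000)
after link 2: o_2 = (6.7175, -3.8891, -1.3301)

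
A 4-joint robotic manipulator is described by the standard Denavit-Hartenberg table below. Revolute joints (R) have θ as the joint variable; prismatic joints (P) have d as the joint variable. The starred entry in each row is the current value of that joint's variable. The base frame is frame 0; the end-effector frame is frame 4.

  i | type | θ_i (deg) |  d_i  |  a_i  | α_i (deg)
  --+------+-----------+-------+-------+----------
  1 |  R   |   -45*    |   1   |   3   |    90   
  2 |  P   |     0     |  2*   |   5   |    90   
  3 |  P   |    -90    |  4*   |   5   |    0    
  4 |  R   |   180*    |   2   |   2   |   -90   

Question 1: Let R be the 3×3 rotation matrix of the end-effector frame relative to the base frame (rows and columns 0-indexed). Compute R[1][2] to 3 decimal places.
0.707

End-effector z-axis (col 2 of R) = (-0.7071,0.7071,-0.0000)
R[1][2] = 0.7071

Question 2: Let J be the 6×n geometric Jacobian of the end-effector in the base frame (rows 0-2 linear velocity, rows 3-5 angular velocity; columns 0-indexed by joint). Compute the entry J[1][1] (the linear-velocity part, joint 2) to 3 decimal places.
-0.707

prismatic axis z_1 = (-0.7071,-0.7071,0.0000)
J_v[:, 1] = z_1; J_ω[:, 1] = (0,0,0)
entry J[1][1] = -0.7071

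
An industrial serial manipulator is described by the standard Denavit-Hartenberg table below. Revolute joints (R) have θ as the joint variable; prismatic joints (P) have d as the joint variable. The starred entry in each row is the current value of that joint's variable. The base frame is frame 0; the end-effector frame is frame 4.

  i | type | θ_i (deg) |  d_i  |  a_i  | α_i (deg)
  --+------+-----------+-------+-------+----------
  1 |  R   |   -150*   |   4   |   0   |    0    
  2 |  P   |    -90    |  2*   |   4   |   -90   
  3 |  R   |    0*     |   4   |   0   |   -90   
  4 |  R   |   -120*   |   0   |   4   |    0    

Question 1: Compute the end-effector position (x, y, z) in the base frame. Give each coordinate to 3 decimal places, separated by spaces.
after link 1: o_1 = (0.0000, 0.0000, 4.0000)
after link 2: o_2 = (-2.0000, 3.4641, 6.0000)
after link 3: o_3 = (-5.4641, 1.4641, 6.0000)
after link 4: o_4 = (-7.4641, -2.0000, 6.0000)

-7.464 -2.000 6.000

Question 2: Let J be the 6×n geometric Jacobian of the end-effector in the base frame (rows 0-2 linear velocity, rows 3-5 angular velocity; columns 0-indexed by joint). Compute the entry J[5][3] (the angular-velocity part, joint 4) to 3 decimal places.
-1.000

axis z_3 = (-0.0000,-0.0000,-1.0000); lever o_n−o_3 = (-2.0000,-3.4641,0.0000)
cross product → J_v[:, 3] = (-3.4641,2.0000,0.0000)
J_ω[:, 3] = z_3
entry J[5][3] = -1.0000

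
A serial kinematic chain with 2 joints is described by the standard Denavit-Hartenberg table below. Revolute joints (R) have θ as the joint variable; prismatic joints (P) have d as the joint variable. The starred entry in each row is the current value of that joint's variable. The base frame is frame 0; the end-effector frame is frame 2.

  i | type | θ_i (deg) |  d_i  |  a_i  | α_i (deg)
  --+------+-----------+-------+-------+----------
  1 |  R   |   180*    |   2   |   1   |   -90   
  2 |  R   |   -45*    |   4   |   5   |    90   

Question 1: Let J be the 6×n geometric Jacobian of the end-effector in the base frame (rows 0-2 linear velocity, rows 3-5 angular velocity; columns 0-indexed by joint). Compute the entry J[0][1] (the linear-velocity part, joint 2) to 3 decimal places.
-3.536

axis z_1 = (-0.0000,-1.0000,0.0000); lever o_n−o_1 = (-3.5355,-4.0000,3.5355)
cross product → J_v[:, 1] = (-3.5355,0.0000,-3.5355)
J_ω[:, 1] = z_1
entry J[0][1] = -3.5355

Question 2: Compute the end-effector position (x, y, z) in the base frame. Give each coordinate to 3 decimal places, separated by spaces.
-4.536 -4.000 5.536

after link 1: o_1 = (-1.0000, 0.0000, 2.0000)
after link 2: o_2 = (-4.5355, -4.0000, 5.5355)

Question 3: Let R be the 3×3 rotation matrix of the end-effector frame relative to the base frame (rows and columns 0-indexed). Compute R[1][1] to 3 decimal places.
-1.000

End-effector y-axis (col 1 of R) = (-0.0000,-1.0000,0.0000)
R[1][1] = -1.0000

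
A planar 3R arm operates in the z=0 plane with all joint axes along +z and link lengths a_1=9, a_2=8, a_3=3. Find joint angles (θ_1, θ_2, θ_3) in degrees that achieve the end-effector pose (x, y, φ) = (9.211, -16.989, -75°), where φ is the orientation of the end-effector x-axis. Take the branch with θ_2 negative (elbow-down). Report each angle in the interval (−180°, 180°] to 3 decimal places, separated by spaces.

wrist centre = target − a_3·(cos φ, sin φ) = (8.4345, -14.0912)
cos θ_2 = (269.7041−9²−8²)/(2·9·8) = 0.8660; θ_2 = -30.0029° (elbow-down)
β = atan2(-14.0912,8.4345) = -59.0966°; ψ = atan2(-4.0003,15.9280) = -14.0983°
θ_1 = β − ψ = -44.9983°
θ_3 = φ − θ_1 − θ_2 = 0.0012° (wrapped to (-180°,180°])

-44.998 -30.003 0.001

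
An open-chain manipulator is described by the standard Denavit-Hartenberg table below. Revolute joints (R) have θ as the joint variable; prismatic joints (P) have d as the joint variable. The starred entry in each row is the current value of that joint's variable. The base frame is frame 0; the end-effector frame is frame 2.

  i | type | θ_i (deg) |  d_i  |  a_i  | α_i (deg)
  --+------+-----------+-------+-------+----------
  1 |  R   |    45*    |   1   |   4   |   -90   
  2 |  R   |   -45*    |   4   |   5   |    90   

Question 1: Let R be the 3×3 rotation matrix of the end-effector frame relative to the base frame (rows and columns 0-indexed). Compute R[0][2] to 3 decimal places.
-0.500

End-effector z-axis (col 2 of R) = (-0.5000,-0.5000,0.7071)
R[0][2] = -0.5000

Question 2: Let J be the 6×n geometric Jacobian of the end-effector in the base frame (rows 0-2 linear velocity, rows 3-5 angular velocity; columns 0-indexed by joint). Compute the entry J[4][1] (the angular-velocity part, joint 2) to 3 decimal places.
axis z_1 = (-0.7071,0.7071,0.0000); lever o_n−o_1 = (-0.3284,5.3284,3.5355)
cross product → J_v[:, 1] = (2.5000,2.5000,-3.5355)
J_ω[:, 1] = z_1
entry J[4][1] = 0.7071

0.707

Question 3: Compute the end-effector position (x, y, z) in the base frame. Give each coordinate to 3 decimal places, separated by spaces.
after link 1: o_1 = (2.8284, 2.8284, 1.0000)
after link 2: o_2 = (2.5000, 8.1569, 4.5355)

2.500 8.157 4.536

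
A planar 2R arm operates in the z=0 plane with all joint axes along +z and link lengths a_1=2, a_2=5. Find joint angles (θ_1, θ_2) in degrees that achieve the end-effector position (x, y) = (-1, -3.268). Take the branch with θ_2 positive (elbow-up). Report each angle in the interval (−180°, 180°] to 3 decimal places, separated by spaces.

cos θ_2 = (11.6798−2²−5²)/(2·2·5) = -0.8660; θ_2 = 149.9981° (elbow-up)
β = atan2(-3.2680,-1.0000) = -107.0140°; ψ = atan2(2.5001,-2.3300) = 132.9831°
θ_1 = β − ψ = -239.9971°

120.003 149.998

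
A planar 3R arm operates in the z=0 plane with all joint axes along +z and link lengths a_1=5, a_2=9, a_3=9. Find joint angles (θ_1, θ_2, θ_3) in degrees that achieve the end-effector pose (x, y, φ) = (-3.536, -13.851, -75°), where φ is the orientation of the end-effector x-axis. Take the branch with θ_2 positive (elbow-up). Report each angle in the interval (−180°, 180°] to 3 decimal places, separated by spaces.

135.000 119.997 30.003

wrist centre = target − a_3·(cos φ, sin φ) = (-5.8654, -5.1577)
cos θ_2 = (61.0041−5²−9²)/(2·5·9) = -0.5000; θ_2 = 119.9970° (elbow-up)
β = atan2(-5.1577,-5.8654) = -138.6735°; ψ = atan2(7.7945,0.5004) = 86.3266°
θ_1 = β − ψ = -225.0001°
θ_3 = φ − θ_1 − θ_2 = 30.0031° (wrapped to (-180°,180°])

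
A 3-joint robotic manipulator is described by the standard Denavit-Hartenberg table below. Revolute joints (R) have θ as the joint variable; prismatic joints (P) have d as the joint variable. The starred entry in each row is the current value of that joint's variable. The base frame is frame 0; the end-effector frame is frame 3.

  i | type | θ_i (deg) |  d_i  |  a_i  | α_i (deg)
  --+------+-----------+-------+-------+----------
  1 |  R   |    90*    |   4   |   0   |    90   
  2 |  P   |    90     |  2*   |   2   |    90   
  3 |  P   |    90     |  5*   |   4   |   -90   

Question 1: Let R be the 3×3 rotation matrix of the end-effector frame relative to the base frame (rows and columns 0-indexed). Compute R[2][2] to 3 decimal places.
End-effector z-axis (col 2 of R) = (0.0000,-0.0000,-1.0000)
R[2][2] = -1.0000

-1.000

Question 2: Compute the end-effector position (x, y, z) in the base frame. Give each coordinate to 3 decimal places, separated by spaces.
after link 1: o_1 = (0.0000, 0.0000, 4.0000)
after link 2: o_2 = (2.0000, 0.0000, 6.0000)
after link 3: o_3 = (6.0000, 5.0000, 6.0000)

6.000 5.000 6.000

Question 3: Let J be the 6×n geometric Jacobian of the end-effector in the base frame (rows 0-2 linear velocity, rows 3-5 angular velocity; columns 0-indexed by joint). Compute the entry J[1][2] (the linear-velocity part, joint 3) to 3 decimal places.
1.000

prismatic axis z_2 = (0.0000,1.0000,-0.0000)
J_v[:, 2] = z_2; J_ω[:, 2] = (0,0,0)
entry J[1][2] = 1.0000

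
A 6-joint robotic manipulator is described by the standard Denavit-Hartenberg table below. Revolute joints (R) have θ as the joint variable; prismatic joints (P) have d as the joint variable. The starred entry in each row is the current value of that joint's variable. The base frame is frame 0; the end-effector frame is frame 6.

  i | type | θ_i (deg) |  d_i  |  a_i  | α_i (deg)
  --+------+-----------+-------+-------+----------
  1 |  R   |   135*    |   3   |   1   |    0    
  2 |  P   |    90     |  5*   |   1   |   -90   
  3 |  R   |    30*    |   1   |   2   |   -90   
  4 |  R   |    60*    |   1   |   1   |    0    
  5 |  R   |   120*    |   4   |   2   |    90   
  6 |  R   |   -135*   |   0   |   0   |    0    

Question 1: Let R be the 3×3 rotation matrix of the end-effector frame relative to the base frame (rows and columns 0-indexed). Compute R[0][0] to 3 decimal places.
-0.683

End-effector x-axis (col 0 of R) = (-0.6830,-0.6830,0.2588)
R[0][0] = -0.6830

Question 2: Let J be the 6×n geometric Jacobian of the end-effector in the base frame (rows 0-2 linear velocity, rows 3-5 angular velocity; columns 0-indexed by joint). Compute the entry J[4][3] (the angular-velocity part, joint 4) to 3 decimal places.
0.354

axis z_3 = (0.3536,0.3536,-0.8660); lever o_n−o_3 = (2.0740,3.2987,-3.5801)
cross product → J_v[:, 3] = (1.5910,-0.5303,0.4330)
J_ω[:, 3] = z_3
entry J[4][3] = 0.3536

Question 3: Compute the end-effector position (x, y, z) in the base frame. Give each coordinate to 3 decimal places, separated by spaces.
after link 1: o_1 = (-0.7071, 0.7071, 3.0000)
after link 2: o_2 = (-1.4142, 0.0000, 8.0000)
after link 3: o_3 = (-1.9319, -1.9319, 7.0000)
after link 4: o_4 = (-2.4969, -1.2721, 5.8840)
after link 5: o_5 = (0.1421, 1.3668, 3.4199)
after link 6: o_6 = (0.1421, 1.3668, 3.4199)

0.142 1.367 3.420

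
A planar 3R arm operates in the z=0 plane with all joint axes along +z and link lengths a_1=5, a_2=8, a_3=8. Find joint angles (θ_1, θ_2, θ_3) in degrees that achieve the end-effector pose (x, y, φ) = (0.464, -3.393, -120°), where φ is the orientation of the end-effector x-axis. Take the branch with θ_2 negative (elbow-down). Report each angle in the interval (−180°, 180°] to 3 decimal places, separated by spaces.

135.008 -135.007 -120.001

wrist centre = target − a_3·(cos φ, sin φ) = (4.4640, 3.5352)
cos θ_2 = (32.4250−5²−8²)/(2·5·8) = -0.7072; θ_2 = -135.0066° (elbow-down)
β = atan2(3.5352,4.4640) = 38.3770°; ψ = atan2(-5.6562,-0.6575) = -96.6306°
θ_1 = β − ψ = 135.0076°
θ_3 = φ − θ_1 − θ_2 = -120.0010° (wrapped to (-180°,180°])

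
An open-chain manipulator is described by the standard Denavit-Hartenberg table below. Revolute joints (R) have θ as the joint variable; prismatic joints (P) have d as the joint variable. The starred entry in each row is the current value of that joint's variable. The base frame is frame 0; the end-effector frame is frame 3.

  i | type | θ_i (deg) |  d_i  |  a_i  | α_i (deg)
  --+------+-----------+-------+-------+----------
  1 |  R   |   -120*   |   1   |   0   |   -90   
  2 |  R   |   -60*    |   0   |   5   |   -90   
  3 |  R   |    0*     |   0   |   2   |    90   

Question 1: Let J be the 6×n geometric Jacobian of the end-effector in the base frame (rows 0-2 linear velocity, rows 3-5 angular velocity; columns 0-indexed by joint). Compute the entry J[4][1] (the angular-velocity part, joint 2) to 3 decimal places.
-0.500

axis z_1 = (0.8660,-0.5000,0.0000); lever o_n−o_1 = (-1.7500,-3.0311,6.0622)
cross product → J_v[:, 1] = (-3.0311,-5.2500,-3.5000)
J_ω[:, 1] = z_1
entry J[4][1] = -0.5000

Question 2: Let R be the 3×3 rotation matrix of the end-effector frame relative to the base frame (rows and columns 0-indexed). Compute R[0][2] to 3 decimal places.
End-effector z-axis (col 2 of R) = (0.8660,-0.5000,0.0000)
R[0][2] = 0.8660

0.866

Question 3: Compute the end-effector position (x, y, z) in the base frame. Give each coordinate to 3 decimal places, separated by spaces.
-1.750 -3.031 7.062

after link 1: o_1 = (0.0000, 0.0000, 1.0000)
after link 2: o_2 = (-1.2500, -2.1651, 5.3301)
after link 3: o_3 = (-1.7500, -3.0311, 7.0622)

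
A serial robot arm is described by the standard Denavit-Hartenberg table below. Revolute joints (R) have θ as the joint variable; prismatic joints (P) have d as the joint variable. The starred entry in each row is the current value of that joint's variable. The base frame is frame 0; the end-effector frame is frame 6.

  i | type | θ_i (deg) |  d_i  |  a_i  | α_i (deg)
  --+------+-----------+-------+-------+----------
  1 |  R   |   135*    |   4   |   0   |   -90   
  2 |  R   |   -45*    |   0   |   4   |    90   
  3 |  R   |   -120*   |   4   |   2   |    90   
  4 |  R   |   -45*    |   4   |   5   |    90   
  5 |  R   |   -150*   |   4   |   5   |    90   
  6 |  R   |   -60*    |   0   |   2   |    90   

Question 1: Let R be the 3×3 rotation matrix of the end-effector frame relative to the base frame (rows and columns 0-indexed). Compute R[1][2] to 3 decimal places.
End-effector z-axis (col 2 of R) = (0.7083,0.0681,-0.7027)
R[1][2] = 0.0681

0.068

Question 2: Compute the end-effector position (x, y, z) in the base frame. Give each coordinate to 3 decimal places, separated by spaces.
after link 1: o_1 = (0.0000, 0.0000, 4.0000)
after link 2: o_2 = (-2.0000, 2.0000, 6.8284)
after link 3: o_3 = (1.7247, 0.7247, 8.9497)
after link 4: o_4 = (3.3238, 0.6274, 2.7503)
after link 5: o_5 = (-1.8378, 0.3426, 6.5288)
after link 6: o_6 = (-0.4309, 0.0393, 7.9175)

-0.431 0.039 7.918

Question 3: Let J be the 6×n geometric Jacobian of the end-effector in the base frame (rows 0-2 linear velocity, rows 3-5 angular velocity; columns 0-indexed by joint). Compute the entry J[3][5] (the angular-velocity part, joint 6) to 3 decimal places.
-0.059

axis z_5 = (-0.0593,-0.9861,-0.1553); lever o_n−o_5 = (1.4069,-0.3034,1.3887)
cross product → J_v[:, 5] = (-1.4165,-0.1362,1.4053)
J_ω[:, 5] = z_5
entry J[3][5] = -0.0593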